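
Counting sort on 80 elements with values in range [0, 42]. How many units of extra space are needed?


Output array size: 80 (to store sorted result)
Count array size: 43 (one slot per possible value, range 0 to 42)
Total extra space = 80 + 43 = 123


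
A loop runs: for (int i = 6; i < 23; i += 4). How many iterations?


Loop starts at i = 6, increments by 4, stops when i >= 23.
Number of iterations = ceil((23 - 6) / 4)
= ceil(17 / 4)
= 5


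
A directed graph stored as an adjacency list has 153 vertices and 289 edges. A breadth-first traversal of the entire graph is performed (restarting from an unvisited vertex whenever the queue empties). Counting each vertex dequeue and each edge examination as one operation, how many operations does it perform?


A full BFS traversal dequeues each vertex once and examines each edge once.
Vertex visits: 153
Edge visits: 289
V + E = 153 + 289 = 442


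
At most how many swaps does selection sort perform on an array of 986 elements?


Each of the 985 passes places one element in its final position.
Pass 1: swap minimum into position 0
Pass 2: swap minimum of remaining into position 1
...
Pass 985: last two elements, one swap
Maximum swaps = 986 - 1 = 985


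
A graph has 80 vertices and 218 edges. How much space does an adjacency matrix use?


Adjacency matrix: V x V grid of entries
Space = V^2 = 80^2 = 80 * 80 = 6400


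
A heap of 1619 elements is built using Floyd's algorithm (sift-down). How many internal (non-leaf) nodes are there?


Leaf nodes occupy roughly half the array.
Sift-down is called for each internal node, starting from the last one.
Internal nodes = floor(n/2) = floor(1619/2) = 809


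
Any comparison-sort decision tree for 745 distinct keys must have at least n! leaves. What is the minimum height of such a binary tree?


A binary decision tree of height h has at most 2^h leaves and needs at least n! of them, so h >= ceil(log2(n!)).
745! is far too large to multiply out, so use Stirling's series:
  ln(n!) ~ n ln n - n + (1/2) ln(2 pi n) + 1/(12n)  (error below 1/(360 n^3), negligible here)
  ln(745) = 6.6133842
  n ln n = 745 * 6.6133842 = 4926.9712
  (1/2) ln(2 pi * 745) = (1/2) ln(4680.9731) = 4.2256
  1/(12*745) = 0.0001
  ln(745!) ~ 4926.9712 - 745 + 4.2256 + 0.0001 = 4186.1969
Convert to base 2: log2(745!) = 4186.1969 / ln 2 = 4186.1969 / 0.69314718 = 6039.4055
ceil(6039.4055) = 6040


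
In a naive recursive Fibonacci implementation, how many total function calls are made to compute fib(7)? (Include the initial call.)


Let C(m) = total calls to evaluate fib(m). Then C(0)=C(1)=1, and
C(m) = 1 + C(m-1) + C(m-2) for m >= 2.
Build the table (each entry = 1 + previous two):
  C(0) = 1
  C(1) = 1
  C(2) = 1 + 1 + 1 = 3
  C(3) = 1 + 3 + 1 = 5
  C(4) = 1 + 5 + 3 = 9
  C(5) = 1 + 9 + 5 = 15
  C(6) = 1 + 15 + 9 = 25
  C(7) = 1 + 25 + 15 = 41
Total calls for fib(7) = 41


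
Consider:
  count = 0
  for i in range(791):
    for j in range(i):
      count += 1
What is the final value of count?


For each i, the inner loop runs i times:
  i=0: inner runs 0 times
  i=1: inner runs 1 time
  i=2: inner runs 2 times
  i=3: inner runs 3 times
  i=4: inner runs 4 times
  i=5: inner runs 5 times
  i=6: inner runs 6 times
  i=7: inner runs 7 times
  ...
Total = 0 + 1 + 2 + ... + 790 = 791*(791-1)/2 = 312445


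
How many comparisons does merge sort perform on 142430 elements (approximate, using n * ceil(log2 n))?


Recursion depth: ceil(log2(142430)) = 18
Each recursion level merges n = 142430 elements
Total = 142430 * 18 = 2563740


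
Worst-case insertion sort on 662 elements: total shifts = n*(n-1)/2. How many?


Sum of shifts = 1 + 2 + 3 + ... + 661
= 662 * 661 / 2
= 437582 / 2
= 218791


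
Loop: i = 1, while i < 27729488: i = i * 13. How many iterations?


i multiplies by 13 each step:
i = 1 -> 13 -> 169 -> 2197 -> 28561 -> 371293 -> 4826809 -> 62748517 (stop)
Iterations = ceil(log_13(27729488)) = 7


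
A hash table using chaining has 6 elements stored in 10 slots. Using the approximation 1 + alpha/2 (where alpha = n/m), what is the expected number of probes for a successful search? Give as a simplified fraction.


Load factor alpha = n/m = 6/10
Expected probes = 1 + alpha/2 = 1 + 6/(2*10)
= 1 + 6/20
= 20/20 + 6/20
= 26/20
Simplify: 13/10


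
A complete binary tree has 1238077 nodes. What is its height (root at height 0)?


In a complete binary tree, level k holds nodes 2^k .. 2^(k+1)-1 (1-indexed).
Height = floor(log2(n)) = floor(log2(1238077)) = 20
Check: 2^20 = 1048576 <= 1238077 < 2097152 = 2^21


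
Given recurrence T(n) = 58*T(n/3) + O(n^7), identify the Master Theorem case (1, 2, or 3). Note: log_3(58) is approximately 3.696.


Master Theorem parameters: a=58, b=3, c=7
log_b(a) = 3.696
Compare b^c with a: 3^7 = 2187 > 58, so c > log_b(a).
Comparing c=7 vs log_b(a)=3.696:
7 > 3.696 => Case 3
Result: T(n) = O(n^7)
Master Theorem case = 3


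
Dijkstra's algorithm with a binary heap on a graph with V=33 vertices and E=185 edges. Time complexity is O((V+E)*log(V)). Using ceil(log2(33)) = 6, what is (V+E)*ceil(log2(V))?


Dijkstra with a binary heap: each vertex is extracted once, each edge may relax once.
Each heap operation costs O(log V).
V + E = 33 + 185 = 218
ceil(log2(33)) = 6 (since 2^5 = 32 < 33 <= 64 = 2^6)
Total heap work = (V+E) * ceil(log2(V)) = 218 * 6 = 1308


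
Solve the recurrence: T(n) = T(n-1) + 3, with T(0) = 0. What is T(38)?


Unrolling the recurrence:
T(38) = T(37) + 3
       = T(36) + 3 + 3
       = T(35) + 3*3
       ...
       = T(0) + 3*38
       = 0 + 114 = 114


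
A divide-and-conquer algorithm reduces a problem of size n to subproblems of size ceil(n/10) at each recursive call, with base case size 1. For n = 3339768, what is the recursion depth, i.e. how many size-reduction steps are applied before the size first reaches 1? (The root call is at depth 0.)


Each step divides the size by 10 (rounding up); after k steps the size is ceil(n/10^k), which equals 1 exactly when 10^k >= n.
So the depth is the smallest k with 10^k >= 3339768, i.e. ceil(log_10(3339768)).
10^6 = 1000000 < 3339768 <= 10000000 = 10^7
Recursion depth = 7


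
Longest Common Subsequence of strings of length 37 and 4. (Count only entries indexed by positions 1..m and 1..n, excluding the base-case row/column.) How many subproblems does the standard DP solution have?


DP table indexed by positions in both strings.
First string: 37 positions
Second string: 4 positions
Total = 37 * 4 = 148


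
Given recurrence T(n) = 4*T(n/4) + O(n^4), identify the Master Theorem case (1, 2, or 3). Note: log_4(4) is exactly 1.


Master Theorem parameters: a=4, b=4, c=4
log_b(a) = 1
Compare b^c with a: 4^4 = 256 > 4, so c > log_b(a).
Comparing c=4 vs log_b(a)=1:
4 > 1 => Case 3
Result: T(n) = O(n^4)
Master Theorem case = 3


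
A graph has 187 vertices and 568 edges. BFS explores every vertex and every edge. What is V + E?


A full BFS traversal dequeues each vertex once and examines each edge once.
Vertex visits: 187
Edge visits: 568
V + E = 187 + 568 = 755


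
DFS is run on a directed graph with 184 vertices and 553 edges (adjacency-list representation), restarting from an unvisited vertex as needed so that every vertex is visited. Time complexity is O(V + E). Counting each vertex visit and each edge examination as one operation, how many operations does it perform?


A full DFS traversal processes each vertex exactly once (push/pop on stack).
Each directed edge is examined once.
V = 184, E = 553
V + E = 737


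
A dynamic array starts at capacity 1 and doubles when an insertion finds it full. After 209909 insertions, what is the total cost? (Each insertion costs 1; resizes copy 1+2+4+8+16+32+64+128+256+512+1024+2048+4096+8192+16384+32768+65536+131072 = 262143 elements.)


Insertion cost: 209909 (one per element)
Resizes occur just before inserting elements 2, 3, 5, 9, ...
Elements copied at each resize: 1 + 2 + 4 + 8 + 16 + 32 + 64 + 128 + 256 + 512 + 1024 + 2048 + 4096 + 8192 + 16384 + 32768 + 65536 + 131072
Sum of copies = 262143 (geometric series: 2^k - 1)
Total = 209909 + 262143 = 472052


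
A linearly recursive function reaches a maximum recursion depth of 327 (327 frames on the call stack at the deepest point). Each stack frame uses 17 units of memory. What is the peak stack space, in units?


Maximum recursion depth = 327 frames
Memory per frame = 17 units
Total stack space = depth * frame_size
= 327 * 17 = 5559


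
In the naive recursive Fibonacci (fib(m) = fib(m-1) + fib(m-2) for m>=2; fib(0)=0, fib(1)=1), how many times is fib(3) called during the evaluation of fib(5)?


Let N(m) = number of times fib(m) is called while evaluating fib(5).
N(5) = 1 (the initial call).
N(4) = 1 (only fib(5) calls it).
For 1 <= m <= 3: fib(m) is called by fib(m+1) and fib(m+2), so
  N(m) = N(m+1) + N(m+2).
fib(0) is called only by fib(2), so N(0) = N(2).
Walk down from m=5:
  N(5)=1, N(4)=1, N(3)=2
N(3) = 2


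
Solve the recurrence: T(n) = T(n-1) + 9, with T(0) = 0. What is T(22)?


Unrolling the recurrence:
T(22) = T(21) + 9
       = T(20) + 9 + 9
       = T(19) + 9*3
       ...
       = T(0) + 9*22
       = 0 + 198 = 198


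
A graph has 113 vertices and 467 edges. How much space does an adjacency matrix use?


Adjacency matrix: V x V grid of entries
Space = V^2 = 113^2 = 113 * 113 = 12769


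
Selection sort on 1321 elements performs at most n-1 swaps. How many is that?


Each of the 1320 passes places one element in its final position.
Pass 1: swap minimum into position 0
Pass 2: swap minimum of remaining into position 1
...
Pass 1320: last two elements, one swap
Maximum swaps = 1321 - 1 = 1320


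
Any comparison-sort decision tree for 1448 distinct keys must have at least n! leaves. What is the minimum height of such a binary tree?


A binary decision tree of height h has at most 2^h leaves and needs at least n! of them, so h >= ceil(log2(n!)).
1448! is far too large to multiply out, so use Stirling's series:
  ln(n!) ~ n ln n - n + (1/2) ln(2 pi n) + 1/(12n)  (error below 1/(360 n^3), negligible here)
  ln(1448) = 7.2779386
  n ln n = 1448 * 7.2779386 = 10538.4551
  (1/2) ln(2 pi * 1448) = (1/2) ln(9098.0523) = 4.5579
  1/(12*1448) = 0.0001
  ln(1448!) ~ 10538.4551 - 1448 + 4.5579 + 0.0001 = 9095.0131
Convert to base 2: log2(1448!) = 9095.0131 / ln 2 = 9095.0131 / 0.69314718 = 13121.3303
ceil(13121.3303) = 13122


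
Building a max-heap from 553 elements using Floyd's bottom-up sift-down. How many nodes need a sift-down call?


In a heap of 553 elements (0-indexed array):
  Last element index: 552
  Parent of last element: floor((552 - 1) / 2) = 275
  Internal nodes: indices 0 to 275
  Count = floor(553/2) = 276


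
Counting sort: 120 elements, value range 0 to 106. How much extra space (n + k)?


n = 120 (output array)
k = 107 (count array for 107 distinct values)
Extra space = 120 + 107 = 227


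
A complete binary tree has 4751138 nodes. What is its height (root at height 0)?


In a complete binary tree, level k holds nodes 2^k .. 2^(k+1)-1 (1-indexed).
Height = floor(log2(n)) = floor(log2(4751138)) = 22
Check: 2^22 = 4194304 <= 4751138 < 8388608 = 2^23


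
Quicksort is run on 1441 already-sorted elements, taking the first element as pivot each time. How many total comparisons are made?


Sum of comparisons per partition:
1440 + 1439 + ... + 1 + 0
= 1441 * (1441 - 1) / 2
= 1441 * 1440 / 2
= 1037520


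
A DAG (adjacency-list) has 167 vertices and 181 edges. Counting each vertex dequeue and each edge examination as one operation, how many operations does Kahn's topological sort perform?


V = 167 (vertex processing)
E = 181 (edge processing)
V + E = 167 + 181 = 348


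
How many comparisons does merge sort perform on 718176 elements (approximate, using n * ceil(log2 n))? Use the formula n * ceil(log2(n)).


Recursion depth: ceil(log2(718176)) = 20
Each recursion level merges n = 718176 elements
Total = 718176 * 20 = 14363520


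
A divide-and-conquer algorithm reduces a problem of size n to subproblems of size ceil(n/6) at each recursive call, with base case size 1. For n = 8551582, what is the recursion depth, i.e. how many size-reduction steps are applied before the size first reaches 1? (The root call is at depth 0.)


Each step divides the size by 6 (rounding up); after k steps the size is ceil(n/6^k), which equals 1 exactly when 6^k >= n.
So the depth is the smallest k with 6^k >= 8551582, i.e. ceil(log_6(8551582)).
6^8 = 1679616 < 8551582 <= 10077696 = 6^9
Recursion depth = 9


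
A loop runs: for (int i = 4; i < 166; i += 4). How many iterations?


Loop starts at i = 4, increments by 4, stops when i >= 166.
Number of iterations = ceil((166 - 4) / 4)
= ceil(162 / 4)
= 41


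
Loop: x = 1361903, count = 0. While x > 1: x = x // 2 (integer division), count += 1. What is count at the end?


The variable x halves each step:
x = 1361903 -> 680951 -> 340475 -> 170237 -> 85118 -> 42559 -> 21279 -> 10639 -> 5319 -> 2659 -> 1329 -> 664 -> 332 -> 166 -> 83 -> 41 -> 20 -> 10 -> 5 -> 2 -> 1
Number of halvings = floor(log2(1361903)) = 20


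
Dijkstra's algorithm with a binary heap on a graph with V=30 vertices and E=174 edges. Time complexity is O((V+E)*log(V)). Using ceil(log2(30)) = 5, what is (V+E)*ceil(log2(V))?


Dijkstra with a binary heap: each vertex is extracted once, each edge may relax once.
Each heap operation costs O(log V).
V + E = 30 + 174 = 204
ceil(log2(30)) = 5 (since 2^4 = 16 < 30 <= 32 = 2^5)
Total heap work = (V+E) * ceil(log2(V)) = 204 * 5 = 1020


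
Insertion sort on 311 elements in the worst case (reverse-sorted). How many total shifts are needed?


In the worst case (reverse-sorted), each element shifts past all previous:
  Element 1: 1 shifts
  Element 2: 2 shifts
  Element 3: 3 shifts
  Element 4: 4 shifts
  Element 5: 5 shifts
  ...
  Element 310: 310 shifts
Total = 1 + 2 + ... + 310
= 311*(311-1)/2 = 48205


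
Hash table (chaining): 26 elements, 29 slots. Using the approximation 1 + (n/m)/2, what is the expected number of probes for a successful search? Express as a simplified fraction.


Computing expected probes:
alpha = 26/29
= 1 + alpha/2
= 1 + 26/(2*29)
= (2*29 + 26) / (2*29)
= 84/58 = 42/29


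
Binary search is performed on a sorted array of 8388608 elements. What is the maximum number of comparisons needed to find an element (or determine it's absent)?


Binary search halves the search space each comparison:
  Step 1: search space = 8388608 -> 4194304
  Step 2: search space = 4194304 -> 2097152
  Step 3: search space = 2097152 -> 1048576
  Step 4: search space = 1048576 -> 524288
  Step 5: search space = 524288 -> 262144
  Step 6: search space = 262144 -> 131072
  Step 7: search space = 131072 -> 65536
  Step 8: search space = 65536 -> 32768
  Step 9: search space = 32768 -> 16384
  Step 10: search space = 16384 -> 8192
  Step 11: search space = 8192 -> 4096
  Step 12: search space = 4096 -> 2048
  Step 13: search space = 2048 -> 1024
  Step 14: search space = 1024 -> 512
  Step 15: search space = 512 -> 256
  Step 16: search space = 256 -> 128
  Step 17: search space = 128 -> 64
  Step 18: search space = 64 -> 32
  Step 19: search space = 32 -> 16
  Step 20: search space = 16 -> 8
  Step 21: search space = 8 -> 4
  Step 22: search space = 4 -> 2
  Step 23: search space = 2 -> 1
  Step 24: search space = 1 (final check)
Maximum comparisons = floor(log2(8388608)) + 1 = 23 + 1 = 24


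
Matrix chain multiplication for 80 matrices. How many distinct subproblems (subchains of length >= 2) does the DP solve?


Subproblems are indexed by (i, j) where i < j.
Number of such pairs = n*(n-1)/2
= 80 * 79 / 2
= 3160


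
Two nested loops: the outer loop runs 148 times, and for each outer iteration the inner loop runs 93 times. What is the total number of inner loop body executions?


Outer loop: 148 iterations
Inner loop: 93 iterations per outer iteration
Total = 148 * 93 = 13764


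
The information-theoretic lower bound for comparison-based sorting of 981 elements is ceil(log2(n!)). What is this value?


A binary decision tree of height h has at most 2^h leaves and needs at least n! of them, so h >= ceil(log2(n!)).
981! is far too large to multiply out, so use Stirling's series:
  ln(n!) ~ n ln n - n + (1/2) ln(2 pi n) + 1/(12n)  (error below 1/(360 n^3), negligible here)
  ln(981) = 6.8885725
  n ln n = 981 * 6.8885725 = 6757.6896
  (1/2) ln(2 pi * 981) = (1/2) ln(6163.8048) = 4.3632
  1/(12*981) = 0.0001
  ln(981!) ~ 6757.6896 - 981 + 4.3632 + 0.0001 = 5781.0529
Convert to base 2: log2(981!) = 5781.0529 / ln 2 = 5781.0529 / 0.69314718 = 8340.2964
ceil(8340.2964) = 8341


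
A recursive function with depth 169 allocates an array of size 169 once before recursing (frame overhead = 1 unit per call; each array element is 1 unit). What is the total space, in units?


Array allocation: 169 units (allocated once)
Stack frames: 169 deep * 1 per frame = 169 units
Total = 169 + 169 = 338


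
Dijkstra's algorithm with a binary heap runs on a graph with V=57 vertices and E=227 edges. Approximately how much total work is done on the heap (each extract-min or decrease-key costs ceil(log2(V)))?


Dijkstra with a binary heap: each vertex is extracted once, each edge may relax once.
Each heap operation costs O(log V).
V + E = 57 + 227 = 284
ceil(log2(57)) = 6 (since 2^5 = 32 < 57 <= 64 = 2^6)
Total heap work = (V+E) * ceil(log2(V)) = 284 * 6 = 1704


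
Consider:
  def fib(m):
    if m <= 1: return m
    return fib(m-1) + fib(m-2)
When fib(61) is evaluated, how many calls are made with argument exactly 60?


Let N(m) = number of times fib(m) is called while evaluating fib(61).
N(61) = 1 (the initial call).
N(60) = 1 (only fib(61) calls it).
For 1 <= m <= 59: fib(m) is called by fib(m+1) and fib(m+2), so
  N(m) = N(m+1) + N(m+2).
fib(0) is called only by fib(2), so N(0) = N(2).
Walk down from m=61:
  N(61)=1, N(60)=1
N(60) = 1


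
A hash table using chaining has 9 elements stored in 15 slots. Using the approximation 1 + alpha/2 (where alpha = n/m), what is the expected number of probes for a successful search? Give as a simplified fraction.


Load factor alpha = n/m = 9/15
Expected probes = 1 + alpha/2 = 1 + 9/(2*15)
= 1 + 9/30
= 30/30 + 9/30
= 39/30
Simplify: 13/10


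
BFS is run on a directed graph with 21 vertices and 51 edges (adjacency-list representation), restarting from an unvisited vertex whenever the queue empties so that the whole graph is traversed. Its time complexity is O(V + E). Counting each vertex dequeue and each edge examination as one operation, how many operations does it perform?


A full BFS traversal dequeues each vertex exactly once and examines each directed edge exactly once.
V = 21 (vertex processing cost)
E = 51 (edge examination cost)
Total operations proportional to V + E = 21 + 51 = 72


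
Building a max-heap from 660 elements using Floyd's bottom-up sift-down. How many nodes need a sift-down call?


In a heap of 660 elements (0-indexed array):
  Last element index: 659
  Parent of last element: floor((659 - 1) / 2) = 329
  Internal nodes: indices 0 to 329
  Count = floor(660/2) = 330


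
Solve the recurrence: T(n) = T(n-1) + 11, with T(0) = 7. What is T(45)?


Unrolling the recurrence:
T(45) = T(44) + 11
       = T(43) + 11 + 11
       = T(42) + 11*3
       ...
       = T(0) + 11*45
       = 7 + 495 = 502


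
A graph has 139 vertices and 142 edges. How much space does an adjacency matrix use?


Adjacency matrix: V x V grid of entries
Space = V^2 = 139^2 = 139 * 139 = 19321


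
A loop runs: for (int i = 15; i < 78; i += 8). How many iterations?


Loop starts at i = 15, increments by 8, stops when i >= 78.
Number of iterations = ceil((78 - 15) / 8)
= ceil(63 / 8)
= 8


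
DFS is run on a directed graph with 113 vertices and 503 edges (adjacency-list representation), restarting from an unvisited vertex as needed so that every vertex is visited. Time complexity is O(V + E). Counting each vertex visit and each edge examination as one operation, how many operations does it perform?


A full DFS traversal processes each vertex exactly once (push/pop on stack).
Each directed edge is examined once.
V = 113, E = 503
V + E = 616


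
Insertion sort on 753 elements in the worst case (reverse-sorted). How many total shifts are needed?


In the worst case (reverse-sorted), each element shifts past all previous:
  Element 1: 1 shifts
  Element 2: 2 shifts
  Element 3: 3 shifts
  Element 4: 4 shifts
  Element 5: 5 shifts
  ...
  Element 752: 752 shifts
Total = 1 + 2 + ... + 752
= 753*(753-1)/2 = 283128


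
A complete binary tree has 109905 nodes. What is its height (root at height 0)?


In a complete binary tree, level k holds nodes 2^k .. 2^(k+1)-1 (1-indexed).
Height = floor(log2(n)) = floor(log2(109905)) = 16
Check: 2^16 = 65536 <= 109905 < 131072 = 2^17


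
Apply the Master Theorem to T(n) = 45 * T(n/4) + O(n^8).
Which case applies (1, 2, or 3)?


The Master Theorem: T(n) = a*T(n/b) + O(n^c)
  a = 45, b = 4, c = 8
log_b(a) = log_4(45) ~ 2.746
Compare b^c with a: 4^8 = 65536 > 45, so c > log_b(a).
Since c > log_b(a), Case 3 applies.
T(n) = O(n^8)
Master Theorem case = 3


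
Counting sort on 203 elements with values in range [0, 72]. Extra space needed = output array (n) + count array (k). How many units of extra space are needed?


Output array size: 203 (to store sorted result)
Count array size: 73 (one slot per possible value, range 0 to 72)
Total extra space = 203 + 73 = 276


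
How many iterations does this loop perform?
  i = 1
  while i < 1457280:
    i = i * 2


The loop variable doubles each iteration:
i = 1 -> 2 -> 4 -> 8 -> 16 -> 32 -> 64 -> 128 -> 256 -> 512 -> 1024 -> 2048 -> 4096 -> 8192 -> 16384 -> 32768 -> 65536 -> 131072 -> 262144 -> 524288 -> 1048576 -> 2097152 (stop, 2097152 >= 1457280)
Number of doublings = ceil(log2(1457280)) = 21


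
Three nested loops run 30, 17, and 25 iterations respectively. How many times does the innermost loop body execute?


Loop 1 (outermost): 30 iterations
Loop 2 (middle): 17 iterations per outer
Loop 3 (innermost): 25 iterations per middle
Total = 30 * 17 * 25 = 12750


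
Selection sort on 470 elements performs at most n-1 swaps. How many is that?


Each of the 469 passes places one element in its final position.
Pass 1: swap minimum into position 0
Pass 2: swap minimum of remaining into position 1
...
Pass 469: last two elements, one swap
Maximum swaps = 470 - 1 = 469


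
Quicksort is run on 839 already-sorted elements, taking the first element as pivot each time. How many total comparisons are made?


Sum of comparisons per partition:
838 + 837 + ... + 1 + 0
= 839 * (839 - 1) / 2
= 839 * 838 / 2
= 351541


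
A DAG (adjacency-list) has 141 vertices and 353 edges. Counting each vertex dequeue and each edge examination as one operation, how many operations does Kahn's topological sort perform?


V = 141 (vertex processing)
E = 353 (edge processing)
V + E = 141 + 353 = 494


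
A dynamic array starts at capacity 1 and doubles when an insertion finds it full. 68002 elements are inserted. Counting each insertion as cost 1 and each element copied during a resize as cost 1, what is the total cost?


n = 68002
Insertion costs: 68002
Resizes copy 1, 2, 4, ... up to the largest power of 2 that is <= n-1 = 68001, i.e. 65536.
Copy costs = 1 + 2 + 4 + 8 + 16 + 32 + 64 + 128 + 256 + 512 + 1024 + 2048 + 4096 + 8192 + 16384 + 32768 + 65536 = 131071
Total = 68002 + 131071 = 199073


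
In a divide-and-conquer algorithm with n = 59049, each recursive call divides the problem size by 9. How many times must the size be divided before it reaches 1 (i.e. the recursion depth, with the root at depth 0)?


Number of divisions = log_9(59049)
Sizes: 59049 -> 6561 -> 729 -> 81 -> 9 -> 1 (5 divisions)
Recursion depth = 5


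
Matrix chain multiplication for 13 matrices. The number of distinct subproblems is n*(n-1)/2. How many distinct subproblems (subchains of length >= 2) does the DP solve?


Subproblems are indexed by (i, j) where i < j.
Number of such pairs = n*(n-1)/2
= 13 * 12 / 2
= 78


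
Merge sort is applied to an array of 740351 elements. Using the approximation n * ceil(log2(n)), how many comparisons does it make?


Merge sort divides the array into halves recursively.
Number of levels = ceil(log2(740351)) = 20
At each level, approximately n = 740351 comparisons are needed for merging.
Total comparisons ~ n * ceil(log2(n)) = 740351 * 20 = 14807020


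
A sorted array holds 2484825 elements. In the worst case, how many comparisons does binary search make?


Halving sequence: 2484825 -> 1242412 -> 621206 -> 310603 -> 155301 -> 77650 -> 38825 -> 19412 -> 9706 -> 4853 -> 2426 -> 1213 -> 606 -> 303 -> 151 -> 75 -> 37 -> 18 -> 9 -> 4 -> 2 -> 1
Number of halvings = 21
Max comparisons = 21 + 1 = 22


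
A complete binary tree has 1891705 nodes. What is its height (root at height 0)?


In a complete binary tree, level k holds nodes 2^k .. 2^(k+1)-1 (1-indexed).
Height = floor(log2(n)) = floor(log2(1891705)) = 20
Check: 2^20 = 1048576 <= 1891705 < 2097152 = 2^21


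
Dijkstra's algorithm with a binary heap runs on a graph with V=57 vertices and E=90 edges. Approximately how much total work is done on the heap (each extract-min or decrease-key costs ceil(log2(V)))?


Dijkstra with a binary heap: each vertex is extracted once, each edge may relax once.
Each heap operation costs O(log V).
V + E = 57 + 90 = 147
ceil(log2(57)) = 6 (since 2^5 = 32 < 57 <= 64 = 2^6)
Total heap work = (V+E) * ceil(log2(V)) = 147 * 6 = 882


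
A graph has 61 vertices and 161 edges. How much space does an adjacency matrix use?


Adjacency matrix: V x V grid of entries
Space = V^2 = 61^2 = 61 * 61 = 3721


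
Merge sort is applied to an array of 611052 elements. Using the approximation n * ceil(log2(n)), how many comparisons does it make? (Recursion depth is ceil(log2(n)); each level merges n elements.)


Merge sort divides the array into halves recursively.
Number of levels = ceil(log2(611052)) = 20
At each level, approximately n = 611052 comparisons are needed for merging.
Total comparisons ~ n * ceil(log2(n)) = 611052 * 20 = 12221040


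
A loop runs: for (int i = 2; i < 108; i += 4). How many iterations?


Loop starts at i = 2, increments by 4, stops when i >= 108.
Number of iterations = ceil((108 - 2) / 4)
= ceil(106 / 4)
= 27


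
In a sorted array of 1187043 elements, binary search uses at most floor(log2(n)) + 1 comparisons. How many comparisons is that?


Halving sequence: 1187043 -> 593521 -> 296760 -> 148380 -> 74190 -> 37095 -> 18547 -> 9273 -> 4636 -> 2318 -> 1159 -> 579 -> 289 -> 144 -> 72 -> 36 -> 18 -> 9 -> 4 -> 2 -> 1
Number of halvings = 20
Max comparisons = 20 + 1 = 21


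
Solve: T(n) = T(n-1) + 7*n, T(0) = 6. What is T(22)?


Expanding the recurrence:
T(22) = T(21) + 7*22
       = T(20) + 7*21 + 7*22
       ...
       = T(0) + 7*(1 + 2 + ... + 22)
       = 6 + 7 * 22*23/2
       = 6 + 7 * 253
       = 6 + 1771 = 1777


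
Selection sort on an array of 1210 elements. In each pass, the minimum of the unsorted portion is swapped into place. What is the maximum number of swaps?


Selection sort performs one swap per pass:
  Pass 1: find min in positions 0 to 1209, swap with position 0
  Pass 2: find min in positions 1 to 1209, swap with position 1
  Pass 3: find min in positions 2 to 1209, swap with position 2
  Pass 4: find min in positions 3 to 1209, swap with position 3
  Pass 5: find min in positions 4 to 1209, swap with position 4
  ... (1204 more passes)
Total passes (and swaps) = n - 1 = 1210 - 1 = 1209


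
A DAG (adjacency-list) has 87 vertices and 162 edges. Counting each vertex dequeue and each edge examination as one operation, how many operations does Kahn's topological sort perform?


V = 87 (vertex processing)
E = 162 (edge processing)
V + E = 87 + 162 = 249


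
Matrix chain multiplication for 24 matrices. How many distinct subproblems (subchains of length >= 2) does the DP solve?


Subproblems are indexed by (i, j) where i < j.
Number of such pairs = n*(n-1)/2
= 24 * 23 / 2
= 276


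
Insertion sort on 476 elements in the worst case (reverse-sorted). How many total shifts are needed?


In the worst case (reverse-sorted), each element shifts past all previous:
  Element 1: 1 shifts
  Element 2: 2 shifts
  Element 3: 3 shifts
  Element 4: 4 shifts
  Element 5: 5 shifts
  ...
  Element 475: 475 shifts
Total = 1 + 2 + ... + 475
= 476*(476-1)/2 = 113050


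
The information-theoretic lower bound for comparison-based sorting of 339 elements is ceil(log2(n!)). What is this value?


A binary decision tree of height h has at most 2^h leaves and needs at least n! of them, so h >= ceil(log2(n!)).
339! is far too large to multiply out, so use Stirling's series:
  ln(n!) ~ n ln n - n + (1/2) ln(2 pi n) + 1/(12n)  (error below 1/(360 n^3), negligible here)
  ln(339) = 5.8260001
  n ln n = 339 * 5.8260001 = 1975.0140
  (1/2) ln(2 pi * 339) = (1/2) ln(2129.9998) = 3.8319
  1/(12*339) = 0.0002
  ln(339!) ~ 1975.0140 - 339 + 3.8319 + 0.0002 = 1639.8461
Convert to base 2: log2(339!) = 1639.8461 / ln 2 = 1639.8461 / 0.69314718 = 2365.7978
ceil(2365.7978) = 2366


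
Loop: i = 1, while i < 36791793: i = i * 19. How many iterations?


i multiplies by 19 each step:
i = 1 -> 19 -> 361 -> 6859 -> 130321 -> 2476099 -> 47045881 (stop)
Iterations = ceil(log_19(36791793)) = 6


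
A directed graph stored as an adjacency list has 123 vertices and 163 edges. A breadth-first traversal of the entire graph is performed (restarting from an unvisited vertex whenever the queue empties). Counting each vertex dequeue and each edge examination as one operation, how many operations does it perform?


A full BFS traversal dequeues each vertex once and examines each edge once.
Vertex visits: 123
Edge visits: 163
V + E = 123 + 163 = 286


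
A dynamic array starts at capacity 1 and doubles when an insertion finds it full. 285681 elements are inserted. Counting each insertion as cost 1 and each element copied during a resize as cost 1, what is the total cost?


n = 285681
Insertion costs: 285681
Resizes copy 1, 2, 4, ... up to the largest power of 2 that is <= n-1 = 285680, i.e. 262144.
Copy costs = 1 + 2 + 4 + 8 + 16 + 32 + 64 + 128 + 256 + 512 + 1024 + 2048 + 4096 + 8192 + 16384 + 32768 + 65536 + 131072 + 262144 = 524287
Total = 285681 + 524287 = 809968


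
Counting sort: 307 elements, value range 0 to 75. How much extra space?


n = 307 (output array)
k = 76 (count array for 76 distinct values)
Extra space = 307 + 76 = 383


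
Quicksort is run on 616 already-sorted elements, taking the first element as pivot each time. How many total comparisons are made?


Sum of comparisons per partition:
615 + 614 + ... + 1 + 0
= 616 * (616 - 1) / 2
= 616 * 615 / 2
= 189420


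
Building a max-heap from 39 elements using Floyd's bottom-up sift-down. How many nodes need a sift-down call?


In a heap of 39 elements (0-indexed array):
  Last element index: 38
  Parent of last element: floor((38 - 1) / 2) = 18
  Internal nodes: indices 0 to 18
  Count = floor(39/2) = 19


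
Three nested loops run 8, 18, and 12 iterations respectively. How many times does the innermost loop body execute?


Loop 1 (outermost): 8 iterations
Loop 2 (middle): 18 iterations per outer
Loop 3 (innermost): 12 iterations per middle
Total = 8 * 18 * 12 = 1728


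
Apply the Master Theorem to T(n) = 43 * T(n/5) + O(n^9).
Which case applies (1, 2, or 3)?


The Master Theorem: T(n) = a*T(n/b) + O(n^c)
  a = 43, b = 5, c = 9
log_b(a) = log_5(43) ~ 2.337
Compare b^c with a: 5^9 = 1953125 > 43, so c > log_b(a).
Since c > log_b(a), Case 3 applies.
T(n) = O(n^9)
Master Theorem case = 3


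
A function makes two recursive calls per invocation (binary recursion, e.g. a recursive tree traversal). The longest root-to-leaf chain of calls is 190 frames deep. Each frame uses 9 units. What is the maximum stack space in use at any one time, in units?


Binary recursion: the two calls run one after the other, so only one root-to-leaf chain of frames is on the stack at a time.
Maximum depth (longest chain) = 190 frames
Each frame = 9 units
Max stack space = 190 * 9 = 1710


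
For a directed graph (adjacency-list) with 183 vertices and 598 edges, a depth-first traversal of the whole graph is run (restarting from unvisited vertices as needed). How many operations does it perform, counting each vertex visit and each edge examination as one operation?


A full DFS traversal visits each vertex once and examines each edge once.
V = 183
E = 598
Sum = 183 + 598 = 781


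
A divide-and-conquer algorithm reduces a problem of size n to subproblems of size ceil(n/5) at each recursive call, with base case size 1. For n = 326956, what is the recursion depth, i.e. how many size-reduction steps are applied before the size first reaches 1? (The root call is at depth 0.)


Each step divides the size by 5 (rounding up); after k steps the size is ceil(n/5^k), which equals 1 exactly when 5^k >= n.
So the depth is the smallest k with 5^k >= 326956, i.e. ceil(log_5(326956)).
5^7 = 78125 < 326956 <= 390625 = 5^8
Recursion depth = 8


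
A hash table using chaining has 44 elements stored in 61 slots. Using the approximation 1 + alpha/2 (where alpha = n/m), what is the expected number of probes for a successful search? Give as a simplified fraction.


Load factor alpha = n/m = 44/61
Expected probes = 1 + alpha/2 = 1 + 44/(2*61)
= 1 + 44/122
= 122/122 + 44/122
= 166/122
Simplify: 83/61


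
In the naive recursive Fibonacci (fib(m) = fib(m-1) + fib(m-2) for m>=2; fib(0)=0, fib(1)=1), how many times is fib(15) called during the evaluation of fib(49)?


Let N(m) = number of times fib(m) is called while evaluating fib(49).
N(49) = 1 (the initial call).
N(48) = 1 (only fib(49) calls it).
For 1 <= m <= 47: fib(m) is called by fib(m+1) and fib(m+2), so
  N(m) = N(m+1) + N(m+2).
fib(0) is called only by fib(2), so N(0) = N(2).
Walk down from m=49:
  N(49)=1, N(48)=1, N(47)=2, N(46)=3, N(45)=5, N(44)=8, N(43)=13, N(42)=21, N(41)=34, N(40)=55, N(39)=89, N(38)=144, N(37)=233, N(36)=377, N(35)=610, N(34)=987, N(33)=1597, N(32)=2584, N(31)=4181, N(30)=6765, N(29)=10946, N(28)=17711, N(27)=28657, N(26)=46368, N(25)=75025, N(24)=121393, N(23)=196418, N(22)=317811, N(21)=514229, N(20)=832040, N(19)=1346269, N(18)=2178309, N(17)=3524578, N(16)=5702887, N(15)=9227465
N(15) = 9227465


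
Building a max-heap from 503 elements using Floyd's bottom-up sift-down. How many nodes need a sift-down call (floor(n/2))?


In a heap of 503 elements (0-indexed array):
  Last element index: 502
  Parent of last element: floor((502 - 1) / 2) = 250
  Internal nodes: indices 0 to 250
  Count = floor(503/2) = 251


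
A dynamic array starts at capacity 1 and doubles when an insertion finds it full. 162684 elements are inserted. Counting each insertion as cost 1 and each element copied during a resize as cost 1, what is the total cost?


n = 162684
Insertion costs: 162684
Resizes copy 1, 2, 4, ... up to the largest power of 2 that is <= n-1 = 162683, i.e. 131072.
Copy costs = 1 + 2 + 4 + 8 + 16 + 32 + 64 + 128 + 256 + 512 + 1024 + 2048 + 4096 + 8192 + 16384 + 32768 + 65536 + 131072 = 262143
Total = 162684 + 262143 = 424827


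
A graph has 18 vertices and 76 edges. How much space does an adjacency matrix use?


Adjacency matrix: V x V grid of entries
Space = V^2 = 18^2 = 18 * 18 = 324


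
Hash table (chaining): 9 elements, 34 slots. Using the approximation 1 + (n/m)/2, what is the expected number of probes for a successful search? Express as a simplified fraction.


Computing expected probes:
alpha = 9/34
= 1 + alpha/2
= 1 + 9/(2*34)
= (2*34 + 9) / (2*34)
= 77/68


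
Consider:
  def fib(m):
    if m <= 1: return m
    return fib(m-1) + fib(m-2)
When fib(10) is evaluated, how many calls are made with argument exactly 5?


Let N(m) = number of times fib(m) is called while evaluating fib(10).
N(10) = 1 (the initial call).
N(9) = 1 (only fib(10) calls it).
For 1 <= m <= 8: fib(m) is called by fib(m+1) and fib(m+2), so
  N(m) = N(m+1) + N(m+2).
fib(0) is called only by fib(2), so N(0) = N(2).
Walk down from m=10:
  N(10)=1, N(9)=1, N(8)=2, N(7)=3, N(6)=5, N(5)=8
N(5) = 8


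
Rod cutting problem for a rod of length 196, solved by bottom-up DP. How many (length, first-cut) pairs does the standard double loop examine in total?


For each subproblem length i = 1..196, the inner loop considers i possible first cuts.
Total = 1 + 2 + ... + 196
= 196*(196+1)/2
= 196*197/2 = 19306


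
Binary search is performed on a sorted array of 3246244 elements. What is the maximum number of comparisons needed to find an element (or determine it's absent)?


Binary search halves the search space each comparison:
  Step 1: search space = 3246244 -> 1623122
  Step 2: search space = 1623122 -> 811561
  Step 3: search space = 811561 -> 405780
  Step 4: search space = 405780 -> 202890
  Step 5: search space = 202890 -> 101445
  Step 6: search space = 101445 -> 50722
  Step 7: search space = 50722 -> 25361
  Step 8: search space = 25361 -> 12680
  Step 9: search space = 12680 -> 6340
  Step 10: search space = 6340 -> 3170
  Step 11: search space = 3170 -> 1585
  Step 12: search space = 1585 -> 792
  Step 13: search space = 792 -> 396
  Step 14: search space = 396 -> 198
  Step 15: search space = 198 -> 99
  Step 16: search space = 99 -> 49
  Step 17: search space = 49 -> 24
  Step 18: search space = 24 -> 12
  Step 19: search space = 12 -> 6
  Step 20: search space = 6 -> 3
  Step 21: search space = 3 -> 1
  Step 22: search space = 1 (final check)
Maximum comparisons = floor(log2(3246244)) + 1 = 21 + 1 = 22


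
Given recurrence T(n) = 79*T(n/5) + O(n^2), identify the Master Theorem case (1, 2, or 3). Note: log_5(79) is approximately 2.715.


Master Theorem parameters: a=79, b=5, c=2
log_b(a) = 2.715
Compare b^c with a: 5^2 = 25 < 79, so c < log_b(a).
Comparing c=2 vs log_b(a)=2.715:
2 < 2.715 => Case 1
Result: T(n) = O(n^(log_5 79)) ~ O(n^2.715)
Master Theorem case = 1


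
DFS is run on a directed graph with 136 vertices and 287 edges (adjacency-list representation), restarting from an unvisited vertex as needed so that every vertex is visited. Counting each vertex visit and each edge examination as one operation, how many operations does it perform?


A full DFS traversal processes each vertex exactly once (push/pop on stack).
Each directed edge is examined once.
V = 136, E = 287
V + E = 423


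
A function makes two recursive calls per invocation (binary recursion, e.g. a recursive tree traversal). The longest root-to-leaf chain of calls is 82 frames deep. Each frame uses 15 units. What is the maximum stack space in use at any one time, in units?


Binary recursion: the two calls run one after the other, so only one root-to-leaf chain of frames is on the stack at a time.
Maximum depth (longest chain) = 82 frames
Each frame = 15 units
Max stack space = 82 * 15 = 1230


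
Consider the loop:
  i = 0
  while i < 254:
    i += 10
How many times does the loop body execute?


Starting at i = 0, each iteration adds 10.
Iterations until i >= 254:
  Iteration 1: i = 0 -> i = 10
  Iteration 2: i = 10 -> i = 20
  Iteration 3: i = 20 -> i = 30
  Iteration 4: i = 30 -> i = 40
  Iteration 5: i = 40 -> i = 50
  Iteration 6: i = 50 -> i = 60
  Iteration 7: i = 60 -> i = 70
  Iteration 8: i = 70 -> i = 80
  ... continuing ...
Total iterations = ceil(254/10) = 26


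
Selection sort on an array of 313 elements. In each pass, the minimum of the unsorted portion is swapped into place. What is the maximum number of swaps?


Selection sort performs one swap per pass:
  Pass 1: find min in positions 0 to 312, swap with position 0
  Pass 2: find min in positions 1 to 312, swap with position 1
  Pass 3: find min in positions 2 to 312, swap with position 2
  Pass 4: find min in positions 3 to 312, swap with position 3
  Pass 5: find min in positions 4 to 312, swap with position 4
  ... (307 more passes)
Total passes (and swaps) = n - 1 = 313 - 1 = 312
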